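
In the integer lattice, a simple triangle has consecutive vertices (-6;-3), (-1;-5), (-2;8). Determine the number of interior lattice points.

The shoelace formula gives twice the area as |[(-6)·(-5) − (-1)·(-3)] + [(-1)·8 − (-2)·(-5)] + [(-2)·(-3) − (-6)·8]| = 63, so the area is 31.5.
Summing gcd(|Δx|,|Δy|) over the edges gives the boundary count: gcd(5,2) + gcd(1,13) + gcd(4,11) = 1+1+1 = 3.
Pick's theorem gives I = A − B/2 + 1 = 31.5 − 3/2 + 1 = 31.

31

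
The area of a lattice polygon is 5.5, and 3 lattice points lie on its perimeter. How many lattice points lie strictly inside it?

Pick's theorem A = I + B/2 − 1 rearranges to I = A − B/2 + 1 = 5.5 − 3/2 + 1 = 5.

5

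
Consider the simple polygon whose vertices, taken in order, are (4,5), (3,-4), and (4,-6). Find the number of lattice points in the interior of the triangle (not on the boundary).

0

By the shoelace formula, twice the signed area is |(4·(-4) − 3·5) + (3·(-6) − 4·(-4)) + (4·5 − 4·(-6))| = 11, so the area is 11/2.
Summing gcd(|Δx|,|Δy|) over the edges gives the boundary count: gcd(1,9) + gcd(1,2) + gcd(0,11) = 1+1+11 = 13.
By Pick's theorem A = I + B/2 − 1, so I = 11/2 − 13/2 + 1 = 0.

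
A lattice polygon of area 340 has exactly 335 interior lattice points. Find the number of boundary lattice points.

Pick's theorem gives A = I + B/2 − 1, so B = 2(A − I + 1) = 2(340 − 335 + 1) = 12.

12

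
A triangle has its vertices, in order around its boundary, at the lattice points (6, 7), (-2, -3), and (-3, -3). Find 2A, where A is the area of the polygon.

The shoelace formula gives twice the area as |(6·(-3) − (-2)·7) + ((-2)·(-3) − (-3)·(-3)) + ((-3)·7 − 6·(-3))| = 10, so the area is 5.

10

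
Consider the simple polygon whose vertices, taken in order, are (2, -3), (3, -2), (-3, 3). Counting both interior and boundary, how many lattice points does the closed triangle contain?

8

The shoelace formula gives twice the area as |[2·(-2) − 3·(-3)] + [3·3 − (-3)·(-2)] + [(-3)·(-3) − 2·3]| = 11, so the area is 5.5.
The number of boundary lattice points is Σ gcd(|Δx|,|Δy|) = gcd(1,1) + gcd(6,5) + gcd(5,6) = 1+1+1 = 3.
Pick's theorem gives I = A − B/2 + 1 = 5.5 − 3/2 + 1 = 5, so the closed region contains I + B = 5 + 3 = 8 lattice points.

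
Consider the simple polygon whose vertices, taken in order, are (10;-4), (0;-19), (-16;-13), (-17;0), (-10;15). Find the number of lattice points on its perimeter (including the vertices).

Summing gcd(|Δx|,|Δy|) over the edges gives the boundary count: gcd(10,15) + gcd(16,6) + gcd(1,13) + gcd(7,15) + gcd(20,19) = 5+2+1+1+1 = 10.

10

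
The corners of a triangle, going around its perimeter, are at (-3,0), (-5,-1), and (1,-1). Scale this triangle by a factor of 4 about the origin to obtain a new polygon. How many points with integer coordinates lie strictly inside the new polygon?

By the shoelace formula, twice the signed area is |[(-3)·(-1) − (-5)·0] + [(-5)·(-1) − 1·(-1)] + [1·0 − (-3)·(-1)]| = 6, so the area is 3.
Along each edge there are gcd(|Δx|,|Δy|)+1 lattice points, so counting each shared vertex once the boundary has gcd(2,1) + gcd(6,0) + gcd(4,1) = 1+6+1 = 8.
Scaling by 4 multiplies the area by 4² = 16 (so the new area is 48) and multiplies the boundary lattice-point count by 4, giving 32.
By Pick's theorem, the interior count of the dilated polygon is 48 − 32/2 + 1 = 33.

33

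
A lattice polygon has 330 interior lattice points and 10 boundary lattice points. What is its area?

By Pick's theorem, A = I + B/2 − 1 = 330 + 10/2 − 1 = 334.

334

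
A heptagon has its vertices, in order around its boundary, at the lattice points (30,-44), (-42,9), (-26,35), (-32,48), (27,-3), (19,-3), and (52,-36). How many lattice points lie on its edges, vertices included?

48

Along each edge there are gcd(|Δx|,|Δy|)+1 lattice points, so counting each shared vertex once the boundary has gcd(72,53) + gcd(16,26) + gcd(6,13) + gcd(59,51) + gcd(8,0) + gcd(33,33) + gcd(22,8) = 1+2+1+1+8+33+2 = 48.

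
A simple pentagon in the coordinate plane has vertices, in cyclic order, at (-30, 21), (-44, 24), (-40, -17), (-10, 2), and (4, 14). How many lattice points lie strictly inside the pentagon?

1007

By the shoelace formula, twice the signed area is |[(-30)·24 − (-44)·21] + [(-44)·(-17) − (-40)·24] + [(-40)·2 − (-10)·(-17)] + [(-10)·14 − 4·2] + [4·21 − (-30)·14]| = 2018, so the area is 1009.
The number of boundary lattice points is Σ gcd(|Δx|,|Δy|) = gcd(14,3) + gcd(4,41) + gcd(30,19) + gcd(14,12) + gcd(34,7) = 1+1+1+2+1 = 6.
Pick's theorem gives I = A − B/2 + 1 = 1009 − 6/2 + 1 = 1007.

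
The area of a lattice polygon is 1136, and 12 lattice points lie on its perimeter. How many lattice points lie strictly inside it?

From Pick's theorem, I = A − B/2 + 1 = 1136 − 12/2 + 1 = 1131.

1131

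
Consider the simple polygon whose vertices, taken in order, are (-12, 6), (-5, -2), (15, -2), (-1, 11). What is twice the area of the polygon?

383

The shoelace formula gives twice the area as |[(-12)·(-2) − (-5)·6] + [(-5)·(-2) − 15·(-2)] + [15·11 − (-1)·(-2)] + [(-1)·6 − (-12)·11]| = 383, so the area is 191.5.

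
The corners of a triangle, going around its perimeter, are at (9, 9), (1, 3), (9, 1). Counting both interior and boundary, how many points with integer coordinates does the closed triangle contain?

39

The shoelace formula gives twice the area as |(9·3 − 1·9) + (1·1 − 9·3) + (9·9 − 9·1)| = 64, so the area is 32.
Along each edge there are gcd(|Δx|,|Δy|)+1 lattice points, so counting each shared vertex once the boundary has gcd(8,6) + gcd(8,2) + gcd(0,8) = 2+2+8 = 12.
Pick's theorem gives I = A − B/2 + 1 = 32 − 12/2 + 1 = 27, so the closed region contains I + B = 27 + 12 = 39 lattice points.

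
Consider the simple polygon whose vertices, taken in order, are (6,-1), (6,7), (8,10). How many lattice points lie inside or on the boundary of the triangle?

14

The shoelace formula gives twice the area as |(6·7 − 6·(-1)) + (6·10 − 8·7) + (8·(-1) − 6·10)| = 16, so the area is 8.
Along each edge there are gcd(|Δx|,|Δy|)+1 lattice points, so counting each shared vertex once the boundary has gcd(0,8) + gcd(2,3) + gcd(2,11) = 8+1+1 = 10.
Pick's theorem gives I = A − B/2 + 1 = 8 − 10/2 + 1 = 4, so the closed region contains I + B = 4 + 10 = 14 lattice points.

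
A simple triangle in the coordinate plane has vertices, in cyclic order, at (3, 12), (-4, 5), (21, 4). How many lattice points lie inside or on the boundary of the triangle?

97

Using the shoelace formula, 2A = |(3·5 − (-4)·12) + ((-4)·4 − 21·5) + (21·12 − 3·4)| = 182, so the area is 91.
Summing gcd(|Δx|,|Δy|) over the edges gives the boundary count: gcd(7,7) + gcd(25,1) + gcd(18,8) = 7+1+2 = 10.
Pick's theorem gives I = A − B/2 + 1 = 91 − 10/2 + 1 = 87, so the closed region contains I + B = 87 + 10 = 97 lattice points.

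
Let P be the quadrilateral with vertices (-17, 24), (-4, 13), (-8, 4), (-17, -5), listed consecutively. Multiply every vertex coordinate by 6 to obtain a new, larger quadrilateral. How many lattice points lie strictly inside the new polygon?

7477

By the shoelace formula, twice the signed area is |[(-17)·13 − (-4)·24] + [(-4)·4 − (-8)·13] + [(-8)·(-5) − (-17)·4] + [(-17)·24 − (-17)·(-5)]| = 422, so the area is 211.
Summing gcd(|Δx|,|Δy|) over the edges gives the boundary count: gcd(13,11) + gcd(4,9) + gcd(9,9) + gcd(0,29) = 1+1+9+29 = 40.
Scaling by 6 multiplies the area by 6² = 36 (so the new area is 7596) and multiplies the boundary lattice-point count by 6, giving 240.
By Pick's theorem, the interior count of the dilated polygon is 7596 − 240/2 + 1 = 7477.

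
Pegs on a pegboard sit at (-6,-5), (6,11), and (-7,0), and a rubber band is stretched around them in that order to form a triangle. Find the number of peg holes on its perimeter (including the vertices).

6

The number of boundary lattice points is Σ gcd(|Δx|,|Δy|) = gcd(12,16) + gcd(13,11) + gcd(1,5) = 4+1+1 = 6.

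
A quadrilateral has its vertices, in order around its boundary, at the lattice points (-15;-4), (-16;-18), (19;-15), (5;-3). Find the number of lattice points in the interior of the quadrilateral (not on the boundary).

369

Using the shoelace formula, 2A = |((-15)·(-18) − (-16)·(-4)) + ((-16)·(-15) − 19·(-18)) + (19·(-3) − 5·(-15)) + (5·(-4) − (-15)·(-3))| = 741, so the area is 741/2.
Summing gcd(|Δx|,|Δy|) over the edges gives the boundary count: gcd(1,14) + gcd(35,3) + gcd(14,12) + gcd(20,1) = 1+1+2+1 = 5.
By Pick's theorem A = I + B/2 − 1, so I = 741/2 − 5/2 + 1 = 369.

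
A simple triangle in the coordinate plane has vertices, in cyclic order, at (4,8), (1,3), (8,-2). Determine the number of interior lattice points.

The shoelace formula gives twice the area as |[4·3 − 1·8] + [1·(-2) − 8·3] + [8·8 − 4·(-2)]| = 50, so the area is 25.
The number of boundary lattice points is Σ gcd(|Δx|,|Δy|) = gcd(3,5) + gcd(7,5) + gcd(4,10) = 1+1+2 = 4.
Pick's theorem gives I = A − B/2 + 1 = 25 − 4/2 + 1 = 24.

24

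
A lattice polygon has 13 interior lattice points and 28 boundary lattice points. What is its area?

Pick's theorem states A = I + B/2 − 1, so A = 13 + 28/2 − 1 = 26.

26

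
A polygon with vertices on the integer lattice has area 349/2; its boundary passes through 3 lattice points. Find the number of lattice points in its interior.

174

Pick's theorem A = I + B/2 − 1 rearranges to I = A − B/2 + 1 = 349/2 − 3/2 + 1 = 174.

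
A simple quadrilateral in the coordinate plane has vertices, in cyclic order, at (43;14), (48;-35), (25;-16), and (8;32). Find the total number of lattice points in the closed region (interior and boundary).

1206

By the shoelace formula, twice the signed area is |(43·(-35) − 48·14) + (48·(-16) − 25·(-35)) + (25·32 − 8·(-16)) + (8·14 − 43·32)| = 2406, so the area is 1203.
Along each edge there are gcd(|Δx|,|Δy|)+1 lattice points, so counting each shared vertex once the boundary has gcd(5,49) + gcd(23,19) + gcd(17,48) + gcd(35,18) = 1+1+1+1 = 4.
Pick's theorem gives I = A − B/2 + 1 = 1203 − 4/2 + 1 = 1202, so the closed region contains I + B = 1202 + 4 = 1206 lattice points.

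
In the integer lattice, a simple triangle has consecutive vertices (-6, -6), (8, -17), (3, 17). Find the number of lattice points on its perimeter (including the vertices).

Summing gcd(|Δx|,|Δy|) over the edges gives the boundary count: gcd(14,11) + gcd(5,34) + gcd(9,23) = 1+1+1 = 3.

3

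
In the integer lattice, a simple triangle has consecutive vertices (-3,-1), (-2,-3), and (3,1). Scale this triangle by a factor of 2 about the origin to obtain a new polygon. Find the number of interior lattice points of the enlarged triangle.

25

The shoelace formula gives twice the area as |((-3)·(-3) − (-2)·(-1)) + ((-2)·1 − 3·(-3)) + (3·(-1) − (-3)·1)| = 14, so the area is 7.
Summing gcd(|Δx|,|Δy|) over the edges gives the boundary count: gcd(1,2) + gcd(5,4) + gcd(6,2) = 1+1+2 = 4.
Scaling by 2 multiplies the area by 2² = 4 (so the new area is 28) and multiplies the boundary lattice-point count by 2, giving 8.
By Pick's theorem, the interior count of the dilated polygon is 28 − 8/2 + 1 = 25.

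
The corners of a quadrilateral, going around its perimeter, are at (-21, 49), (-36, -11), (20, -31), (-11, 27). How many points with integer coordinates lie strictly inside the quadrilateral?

1769

By the shoelace formula, twice the signed area is |((-21)·(-11) − (-36)·49) + ((-36)·(-31) − 20·(-11)) + (20·27 − (-11)·(-31)) + ((-11)·49 − (-21)·27)| = 3558, so the area is 1779.
Along each edge there are gcd(|Δx|,|Δy|)+1 lattice points, so counting each shared vertex once the boundary has gcd(15,60) + gcd(56,20) + gcd(31,58) + gcd(10,22) = 15+4+1+2 = 22.
Pick's theorem gives I = A − B/2 + 1 = 1779 − 22/2 + 1 = 1769.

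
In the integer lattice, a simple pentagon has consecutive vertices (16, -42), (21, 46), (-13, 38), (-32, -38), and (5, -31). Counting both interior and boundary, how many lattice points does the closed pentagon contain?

By the shoelace formula, twice the signed area is |(16·46 − 21·(-42)) + (21·38 − (-13)·46) + ((-13)·(-38) − (-32)·38) + ((-32)·(-31) − 5·(-38)) + (5·(-42) − 16·(-31))| = 6192, so the area is 3096.
Along each edge there are gcd(|Δx|,|Δy|)+1 lattice points, so counting each shared vertex once the boundary has gcd(5,88) + gcd(34,8) + gcd(19,76) + gcd(37,7) + gcd(11,11) = 1+2+19+1+11 = 34.
Pick's theorem gives I = A − B/2 + 1 = 3096 − 34/2 + 1 = 3080, so the closed region contains I + B = 3080 + 34 = 3114 lattice points.

3114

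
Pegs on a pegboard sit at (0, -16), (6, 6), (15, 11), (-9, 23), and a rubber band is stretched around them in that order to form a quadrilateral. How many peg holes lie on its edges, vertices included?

Along each edge there are gcd(|Δx|,|Δy|)+1 lattice points, so counting each shared vertex once the boundary has gcd(6,22) + gcd(9,5) + gcd(24,12) + gcd(9,39) = 2+1+12+3 = 18.

18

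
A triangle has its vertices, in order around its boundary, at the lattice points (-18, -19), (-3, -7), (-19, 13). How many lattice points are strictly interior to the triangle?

243

Using the shoelace formula, 2A = |[(-18)·(-7) − (-3)·(-19)] + [(-3)·13 − (-19)·(-7)] + [(-19)·(-19) − (-18)·13]| = 492, so the area is 246.
Along each edge there are gcd(|Δx|,|Δy|)+1 lattice points, so counting each shared vertex once the boundary has gcd(15,12) + gcd(16,20) + gcd(1,32) = 3+4+1 = 8.
By Pick's theorem A = I + B/2 − 1, so I = 246 − 8/2 + 1 = 243.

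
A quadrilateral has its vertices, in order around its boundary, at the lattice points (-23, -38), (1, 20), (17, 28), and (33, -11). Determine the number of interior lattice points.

By the shoelace formula, twice the signed area is |[(-23)·20 − 1·(-38)] + [1·28 − 17·20] + [17·(-11) − 33·28] + [33·(-38) − (-23)·(-11)]| = 3352, so the area is 1676.
The number of boundary lattice points is Σ gcd(|Δx|,|Δy|) = gcd(24,58) + gcd(16,8) + gcd(16,39) + gcd(56,27) = 2+8+1+1 = 12.
Pick's theorem gives I = A − B/2 + 1 = 1676 − 12/2 + 1 = 1671.

1671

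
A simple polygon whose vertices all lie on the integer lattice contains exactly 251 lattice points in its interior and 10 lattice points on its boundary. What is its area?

255

Pick's theorem states A = I + B/2 − 1, so A = 251 + 10/2 − 1 = 255.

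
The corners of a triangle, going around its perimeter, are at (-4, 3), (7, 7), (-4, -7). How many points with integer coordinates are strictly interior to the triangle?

50

The shoelace formula gives twice the area as |[(-4)·7 − 7·3] + [7·(-7) − (-4)·7] + [(-4)·3 − (-4)·(-7)]| = 110, so the area is 55.
The number of boundary lattice points is Σ gcd(|Δx|,|Δy|) = gcd(11,4) + gcd(11,14) + gcd(0,10) = 1+1+10 = 12.
By Pick's theorem A = I + B/2 − 1, so I = 55 − 12/2 + 1 = 50.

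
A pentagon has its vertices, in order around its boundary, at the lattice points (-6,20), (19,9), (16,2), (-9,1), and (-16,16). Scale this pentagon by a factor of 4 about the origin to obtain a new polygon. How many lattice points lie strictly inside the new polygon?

6853

Using the shoelace formula, 2A = |((-6)·9 − 19·20) + (19·2 − 16·9) + (16·1 − (-9)·2) + ((-9)·16 − (-16)·1) + ((-16)·20 − (-6)·16)| = 858, so the area is 429.
Along each edge there are gcd(|Δx|,|Δy|)+1 lattice points, so counting each shared vertex once the boundary has gcd(25,11) + gcd(3,7) + gcd(25,1) + gcd(7,15) + gcd(10,4) = 1+1+1+1+2 = 6.
Scaling by 4 multiplies the area by 4² = 16 (so the new area is 6864) and multiplies the boundary lattice-point count by 4, giving 24.
By Pick's theorem, the interior count of the dilated polygon is 6864 − 24/2 + 1 = 6853.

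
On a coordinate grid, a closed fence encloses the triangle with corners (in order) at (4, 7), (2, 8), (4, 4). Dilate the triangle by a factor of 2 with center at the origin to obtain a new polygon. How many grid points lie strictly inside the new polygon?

The shoelace formula gives twice the area as |(4·8 − 2·7) + (2·4 − 4·8) + (4·7 − 4·4)| = 6, so the area is 3.
The number of boundary lattice points is Σ gcd(|Δx|,|Δy|) = gcd(2,1) + gcd(2,4) + gcd(0,3) = 1+2+3 = 6.
Scaling by 2 multiplies the area by 2² = 4 (so the new area is 12) and multiplies the boundary lattice-point count by 2, giving 12.
By Pick's theorem, the interior count of the dilated polygon is 12 − 12/2 + 1 = 7.

7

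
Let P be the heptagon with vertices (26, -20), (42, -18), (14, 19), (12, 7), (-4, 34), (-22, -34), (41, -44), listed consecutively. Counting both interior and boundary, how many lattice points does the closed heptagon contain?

By the shoelace formula, twice the signed area is |[26·(-18) − 42·(-20)] + [42·19 − 14·(-18)] + [14·7 − 12·19] + [12·34 − (-4)·7] + [(-4)·(-34) − (-22)·34] + [(-22)·(-44) − 41·(-34)] + [41·(-20) − 26·(-44)]| = 5298, so the area is 2649.
Summing gcd(|Δx|,|Δy|) over the edges gives the boundary count: gcd(16,2) + gcd(28,37) + gcd(2,12) + gcd(16,27) + gcd(18,68) + gcd(63,10) + gcd(15,24) = 2+1+2+1+2+1+3 = 12.
Pick's theorem gives I = A − B/2 + 1 = 2649 − 12/2 + 1 = 2644, so the closed region contains I + B = 2644 + 12 = 2656 lattice points.

2656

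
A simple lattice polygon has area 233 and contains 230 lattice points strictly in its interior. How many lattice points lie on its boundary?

Pick's theorem gives A = I + B/2 − 1, so B = 2(A − I + 1) = 2(233 − 230 + 1) = 8.

8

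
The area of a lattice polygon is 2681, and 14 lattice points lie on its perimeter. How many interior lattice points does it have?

2675

From Pick's theorem, I = A − B/2 + 1 = 2681 − 14/2 + 1 = 2675.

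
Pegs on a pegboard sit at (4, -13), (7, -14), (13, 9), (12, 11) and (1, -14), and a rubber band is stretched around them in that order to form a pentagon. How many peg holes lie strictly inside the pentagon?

By the shoelace formula, twice the signed area is |[4·(-14) − 7·(-13)] + [7·9 − 13·(-14)] + [13·11 − 12·9] + [12·(-14) − 1·11] + [1·(-13) − 4·(-14)]| = 179, so the area is 89.5.
The number of boundary lattice points is Σ gcd(|Δx|,|Δy|) = gcd(3,1) + gcd(6,23) + gcd(1,2) + gcd(11,25) + gcd(3,1) = 1+1+1+1+1 = 5.
Pick's theorem gives I = A − B/2 + 1 = 89.5 − 5/2 + 1 = 88.

88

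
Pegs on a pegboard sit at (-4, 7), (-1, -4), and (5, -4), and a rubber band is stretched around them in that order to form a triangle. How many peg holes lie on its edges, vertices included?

Summing gcd(|Δx|,|Δy|) over the edges gives the boundary count: gcd(3,11) + gcd(6,0) + gcd(9,11) = 1+6+1 = 8.

8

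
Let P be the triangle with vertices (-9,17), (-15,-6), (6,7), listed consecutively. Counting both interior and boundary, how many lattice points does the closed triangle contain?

Using the shoelace formula, 2A = |((-9)·(-6) − (-15)·17) + ((-15)·7 − 6·(-6)) + (6·17 − (-9)·7)| = 405, so the area is 405/2.
Summing gcd(|Δx|,|Δy|) over the edges gives the boundary count: gcd(6,23) + gcd(21,13) + gcd(15,10) = 1+1+5 = 7.
Pick's theorem gives I = A − B/2 + 1 = 405/2 − 7/2 + 1 = 200, so the closed region contains I + B = 200 + 7 = 207 lattice points.

207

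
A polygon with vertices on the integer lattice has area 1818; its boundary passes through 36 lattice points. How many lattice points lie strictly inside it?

1801

From Pick's theorem, I = A − B/2 + 1 = 1818 − 36/2 + 1 = 1801.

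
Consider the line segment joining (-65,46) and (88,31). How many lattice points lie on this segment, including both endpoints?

4

The number of lattice points on a segment between lattice points is gcd(|Δx|,|Δy|) + 1 = gcd(153,15) + 1 = 3 + 1 = 4.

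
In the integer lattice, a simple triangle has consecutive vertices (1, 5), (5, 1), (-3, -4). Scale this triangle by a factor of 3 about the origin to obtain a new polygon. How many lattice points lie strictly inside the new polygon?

226

The shoelace formula gives twice the area as |(1·1 − 5·5) + (5·(-4) − (-3)·1) + ((-3)·5 − 1·(-4))| = 52, so the area is 26.
The number of boundary lattice points is Σ gcd(|Δx|,|Δy|) = gcd(4,4) + gcd(8,5) + gcd(4,9) = 4+1+1 = 6.
Scaling by 3 multiplies the area by 3² = 9 (so the new area is 234) and multiplies the boundary lattice-point count by 3, giving 18.
By Pick's theorem, the interior count of the dilated polygon is 234 − 18/2 + 1 = 226.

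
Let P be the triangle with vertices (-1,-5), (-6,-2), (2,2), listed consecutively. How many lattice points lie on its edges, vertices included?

6

The number of boundary lattice points is Σ gcd(|Δx|,|Δy|) = gcd(5,3) + gcd(8,4) + gcd(3,7) = 1+4+1 = 6.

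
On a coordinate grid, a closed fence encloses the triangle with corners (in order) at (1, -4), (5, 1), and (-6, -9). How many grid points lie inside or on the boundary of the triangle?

10

Using the shoelace formula, 2A = |(1·1 − 5·(-4)) + (5·(-9) − (-6)·1) + ((-6)·(-4) − 1·(-9))| = 15, so the area is 15/2.
The number of boundary lattice points is Σ gcd(|Δx|,|Δy|) = gcd(4,5) + gcd(11,10) + gcd(7,5) = 1+1+1 = 3.
Pick's theorem gives I = A − B/2 + 1 = 15/2 − 3/2 + 1 = 7, so the closed region contains I + B = 7 + 3 = 10 lattice points.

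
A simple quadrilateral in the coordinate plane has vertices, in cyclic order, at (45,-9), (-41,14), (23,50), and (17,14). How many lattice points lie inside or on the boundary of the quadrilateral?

Using the shoelace formula, 2A = |(45·14 − (-41)·(-9)) + ((-41)·50 − 23·14) + (23·14 − 17·50) + (17·(-9) − 45·14)| = 3422, so the area is 1711.
Along each edge there are gcd(|Δx|,|Δy|)+1 lattice points, so counting each shared vertex once the boundary has gcd(86,23) + gcd(64,36) + gcd(6,36) + gcd(28,23) = 1+4+6+1 = 12.
Pick's theorem gives I = A − B/2 + 1 = 1711 − 12/2 + 1 = 1706, so the closed region contains I + B = 1706 + 12 = 1718 lattice points.

1718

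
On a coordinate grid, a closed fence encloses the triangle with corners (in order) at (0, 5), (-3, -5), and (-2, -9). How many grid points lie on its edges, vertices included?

4

Along each edge there are gcd(|Δx|,|Δy|)+1 lattice points, so counting each shared vertex once the boundary has gcd(3,10) + gcd(1,4) + gcd(2,14) = 1+1+2 = 4.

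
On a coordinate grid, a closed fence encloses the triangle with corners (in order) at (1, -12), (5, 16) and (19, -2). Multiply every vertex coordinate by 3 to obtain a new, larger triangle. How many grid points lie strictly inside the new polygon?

The shoelace formula gives twice the area as |[1·16 − 5·(-12)] + [5·(-2) − 19·16] + [19·(-12) − 1·(-2)]| = 464, so the area is 232.
The number of boundary lattice points is Σ gcd(|Δx|,|Δy|) = gcd(4,28) + gcd(14,18) + gcd(18,10) = 4+2+2 = 8.
Scaling by 3 multiplies the area by 3² = 9 (so the new area is 2088) and multiplies the boundary lattice-point count by 3, giving 24.
By Pick's theorem, the interior count of the dilated polygon is 2088 − 24/2 + 1 = 2077.

2077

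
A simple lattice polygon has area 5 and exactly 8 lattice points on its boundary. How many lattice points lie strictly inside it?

2

From Pick's theorem, I = A − B/2 + 1 = 5 − 8/2 + 1 = 2.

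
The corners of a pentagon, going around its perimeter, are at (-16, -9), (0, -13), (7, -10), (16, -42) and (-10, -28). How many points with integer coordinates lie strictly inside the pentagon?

By the shoelace formula, twice the signed area is |[(-16)·(-13) − 0·(-9)] + [0·(-10) − 7·(-13)] + [7·(-42) − 16·(-10)] + [16·(-28) − (-10)·(-42)] + [(-10)·(-9) − (-16)·(-28)]| = 1061, so the area is 1061/2.
Summing gcd(|Δx|,|Δy|) over the edges gives the boundary count: gcd(16,4) + gcd(7,3) + gcd(9,32) + gcd(26,14) + gcd(6,19) = 4+1+1+2+1 = 9.
By Pick's theorem A = I + B/2 − 1, so I = 1061/2 − 9/2 + 1 = 527.

527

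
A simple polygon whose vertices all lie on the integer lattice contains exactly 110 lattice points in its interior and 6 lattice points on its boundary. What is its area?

112

By Pick's theorem, A = I + B/2 − 1 = 110 + 6/2 − 1 = 112.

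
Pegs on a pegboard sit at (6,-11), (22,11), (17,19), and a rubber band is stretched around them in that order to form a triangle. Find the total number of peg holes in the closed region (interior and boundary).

122

By the shoelace formula, twice the signed area is |[6·11 − 22·(-11)] + [22·19 − 17·11] + [17·(-11) − 6·19]| = 238, so the area is 119.
Along each edge there are gcd(|Δx|,|Δy|)+1 lattice points, so counting each shared vertex once the boundary has gcd(16,22) + gcd(5,8) + gcd(11,30) = 2+1+1 = 4.
Pick's theorem gives I = A − B/2 + 1 = 119 − 4/2 + 1 = 118, so the closed region contains I + B = 118 + 4 = 122 lattice points.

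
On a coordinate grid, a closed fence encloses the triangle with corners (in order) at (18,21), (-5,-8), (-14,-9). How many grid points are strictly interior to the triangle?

The shoelace formula gives twice the area as |[18·(-8) − (-5)·21] + [(-5)·(-9) − (-14)·(-8)] + [(-14)·21 − 18·(-9)]| = 238, so the area is 119.
The number of boundary lattice points is Σ gcd(|Δx|,|Δy|) = gcd(23,29) + gcd(9,1) + gcd(32,30) = 1+1+2 = 4.
Pick's theorem gives I = A − B/2 + 1 = 119 − 4/2 + 1 = 118.

118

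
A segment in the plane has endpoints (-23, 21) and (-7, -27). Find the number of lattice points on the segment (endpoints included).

The number of lattice points on a segment between lattice points is gcd(|Δx|,|Δy|) + 1 = gcd(16,48) + 1 = 16 + 1 = 17.

17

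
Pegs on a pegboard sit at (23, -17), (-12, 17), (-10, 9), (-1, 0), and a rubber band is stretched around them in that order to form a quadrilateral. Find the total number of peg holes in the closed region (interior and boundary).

145

By the shoelace formula, twice the signed area is |[23·17 − (-12)·(-17)] + [(-12)·9 − (-10)·17] + [(-10)·0 − (-1)·9] + [(-1)·(-17) − 23·0]| = 275, so the area is 137.5.
Along each edge there are gcd(|Δx|,|Δy|)+1 lattice points, so counting each shared vertex once the boundary has gcd(35,34) + gcd(2,8) + gcd(9,9) + gcd(24,17) = 1+2+9+1 = 13.
Pick's theorem gives I = A − B/2 + 1 = 137.5 − 13/2 + 1 = 132, so the closed region contains I + B = 132 + 13 = 145 lattice points.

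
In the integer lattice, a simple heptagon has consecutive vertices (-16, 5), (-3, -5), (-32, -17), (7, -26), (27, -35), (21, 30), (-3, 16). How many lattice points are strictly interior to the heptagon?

The shoelace formula gives twice the area as |[(-16)·(-5) − (-3)·5] + [(-3)·(-17) − (-32)·(-5)] + [(-32)·(-26) − 7·(-17)] + [7·(-35) − 27·(-26)] + [27·30 − 21·(-35)] + [21·16 − (-3)·30] + [(-3)·5 − (-16)·16]| = 3606, so the area is 1803.
Summing gcd(|Δx|,|Δy|) over the edges gives the boundary count: gcd(13,10) + gcd(29,12) + gcd(39,9) + gcd(20,9) + gcd(6,65) + gcd(24,14) + gcd(13,11) = 1+1+3+1+1+2+1 = 10.
Pick's theorem gives I = A − B/2 + 1 = 1803 − 10/2 + 1 = 1799.

1799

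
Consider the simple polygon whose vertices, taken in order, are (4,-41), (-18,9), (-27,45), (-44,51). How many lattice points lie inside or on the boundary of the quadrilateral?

476

The shoelace formula gives twice the area as |[4·9 − (-18)·(-41)] + [(-18)·45 − (-27)·9] + [(-27)·51 − (-44)·45] + [(-44)·(-41) − 4·51]| = 934, so the area is 467.
Along each edge there are gcd(|Δx|,|Δy|)+1 lattice points, so counting each shared vertex once the boundary has gcd(22,50) + gcd(9,36) + gcd(17,6) + gcd(48,92) = 2+9+1+4 = 16.
Pick's theorem gives I = A − B/2 + 1 = 467 − 16/2 + 1 = 460, so the closed region contains I + B = 460 + 16 = 476 lattice points.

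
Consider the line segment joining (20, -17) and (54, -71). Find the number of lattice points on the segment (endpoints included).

3

The number of lattice points on a segment between lattice points is gcd(|Δx|,|Δy|) + 1 = gcd(34,54) + 1 = 2 + 1 = 3.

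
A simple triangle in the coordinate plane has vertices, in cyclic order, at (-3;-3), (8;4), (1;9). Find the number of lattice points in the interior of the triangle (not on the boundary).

50

By the shoelace formula, twice the signed area is |[(-3)·4 − 8·(-3)] + [8·9 − 1·4] + [1·(-3) − (-3)·9]| = 104, so the area is 52.
Along each edge there are gcd(|Δx|,|Δy|)+1 lattice points, so counting each shared vertex once the boundary has gcd(11,7) + gcd(7,5) + gcd(4,12) = 1+1+4 = 6.
By Pick's theorem A = I + B/2 − 1, so I = 52 − 6/2 + 1 = 50.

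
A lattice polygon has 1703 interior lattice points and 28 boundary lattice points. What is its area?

By Pick's theorem, A = I + B/2 − 1 = 1703 + 28/2 − 1 = 1716.

1716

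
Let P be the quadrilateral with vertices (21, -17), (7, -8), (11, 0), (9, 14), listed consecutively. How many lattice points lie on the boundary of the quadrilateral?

Summing gcd(|Δx|,|Δy|) over the edges gives the boundary count: gcd(14,9) + gcd(4,8) + gcd(2,14) + gcd(12,31) = 1+4+2+1 = 8.

8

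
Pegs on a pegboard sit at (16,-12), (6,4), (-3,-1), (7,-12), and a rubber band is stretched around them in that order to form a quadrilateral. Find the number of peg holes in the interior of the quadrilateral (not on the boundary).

141

Using the shoelace formula, 2A = |[16·4 − 6·(-12)] + [6·(-1) − (-3)·4] + [(-3)·(-12) − 7·(-1)] + [7·(-12) − 16·(-12)]| = 293, so the area is 146.5.
Summing gcd(|Δx|,|Δy|) over the edges gives the boundary count: gcd(10,16) + gcd(9,5) + gcd(10,11) + gcd(9,0) = 2+1+1+9 = 13.
By Pick's theorem A = I + B/2 − 1, so I = 146.5 − 13/2 + 1 = 141.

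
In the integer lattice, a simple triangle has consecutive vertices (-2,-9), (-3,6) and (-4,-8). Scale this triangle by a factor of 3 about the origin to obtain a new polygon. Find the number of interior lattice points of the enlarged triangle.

The shoelace formula gives twice the area as |[(-2)·6 − (-3)·(-9)] + [(-3)·(-8) − (-4)·6] + [(-4)·(-9) − (-2)·(-8)]| = 29, so the area is 14.5.
Along each edge there are gcd(|Δx|,|Δy|)+1 lattice points, so counting each shared vertex once the boundary has gcd(1,15) + gcd(1,14) + gcd(2,1) = 1+1+1 = 3.
Scaling by 3 multiplies the area by 3² = 9 (so the new area is 130.5) and multiplies the boundary lattice-point count by 3, giving 9.
By Pick's theorem, the interior count of the dilated polygon is 130.5 − 9/2 + 1 = 127.

127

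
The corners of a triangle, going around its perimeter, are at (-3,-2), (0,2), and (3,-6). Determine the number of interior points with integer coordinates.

By the shoelace formula, twice the signed area is |((-3)·2 − 0·(-2)) + (0·(-6) − 3·2) + (3·(-2) − (-3)·(-6))| = 36, so the area is 18.
The number of boundary lattice points is Σ gcd(|Δx|,|Δy|) = gcd(3,4) + gcd(3,8) + gcd(6,4) = 1+1+2 = 4.
By Pick's theorem A = I + B/2 − 1, so I = 18 − 4/2 + 1 = 17.

17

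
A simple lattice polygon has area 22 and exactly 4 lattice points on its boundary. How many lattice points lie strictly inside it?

Pick's theorem A = I + B/2 − 1 rearranges to I = A − B/2 + 1 = 22 − 4/2 + 1 = 21.

21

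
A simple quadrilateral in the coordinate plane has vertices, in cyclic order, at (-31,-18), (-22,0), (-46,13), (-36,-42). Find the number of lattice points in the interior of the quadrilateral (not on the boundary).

The shoelace formula gives twice the area as |((-31)·0 − (-22)·(-18)) + ((-22)·13 − (-46)·0) + ((-46)·(-42) − (-36)·13) + ((-36)·(-18) − (-31)·(-42))| = 1064, so the area is 532.
Along each edge there are gcd(|Δx|,|Δy|)+1 lattice points, so counting each shared vertex once the boundary has gcd(9,18) + gcd(24,13) + gcd(10,55) + gcd(5,24) = 9+1+5+1 = 16.
Pick's theorem gives I = A − B/2 + 1 = 532 − 16/2 + 1 = 525.

525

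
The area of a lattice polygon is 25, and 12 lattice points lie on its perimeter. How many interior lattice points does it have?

20

Pick's theorem A = I + B/2 − 1 rearranges to I = A − B/2 + 1 = 25 − 12/2 + 1 = 20.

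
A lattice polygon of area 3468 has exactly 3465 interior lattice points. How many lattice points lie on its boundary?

Pick's theorem gives A = I + B/2 − 1, so B = 2(A − I + 1) = 2(3468 − 3465 + 1) = 8.

8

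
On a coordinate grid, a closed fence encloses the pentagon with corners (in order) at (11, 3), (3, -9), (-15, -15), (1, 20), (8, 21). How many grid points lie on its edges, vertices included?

15

The number of boundary lattice points is Σ gcd(|Δx|,|Δy|) = gcd(8,12) + gcd(18,6) + gcd(16,35) + gcd(7,1) + gcd(3,18) = 4+6+1+1+3 = 15.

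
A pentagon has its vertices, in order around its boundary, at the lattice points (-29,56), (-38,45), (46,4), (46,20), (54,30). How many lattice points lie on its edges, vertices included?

The number of boundary lattice points is Σ gcd(|Δx|,|Δy|) = gcd(9,11) + gcd(84,41) + gcd(0,16) + gcd(8,10) + gcd(83,26) = 1+1+16+2+1 = 21.

21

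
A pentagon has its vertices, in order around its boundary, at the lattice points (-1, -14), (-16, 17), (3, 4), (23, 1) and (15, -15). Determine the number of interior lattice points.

The shoelace formula gives twice the area as |[(-1)·17 − (-16)·(-14)] + [(-16)·4 − 3·17] + [3·1 − 23·4] + [23·(-15) − 15·1] + [15·(-14) − (-1)·(-15)]| = 1030, so the area is 515.
Along each edge there are gcd(|Δx|,|Δy|)+1 lattice points, so counting each shared vertex once the boundary has gcd(15,31) + gcd(19,13) + gcd(20,3) + gcd(8,16) + gcd(16,1) = 1+1+1+8+1 = 12.
Pick's theorem gives I = A − B/2 + 1 = 515 − 12/2 + 1 = 510.

510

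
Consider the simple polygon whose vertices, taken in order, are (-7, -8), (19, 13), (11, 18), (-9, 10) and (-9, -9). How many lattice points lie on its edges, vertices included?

26

Summing gcd(|Δx|,|Δy|) over the edges gives the boundary count: gcd(26,21) + gcd(8,5) + gcd(20,8) + gcd(0,19) + gcd(2,1) = 1+1+4+19+1 = 26.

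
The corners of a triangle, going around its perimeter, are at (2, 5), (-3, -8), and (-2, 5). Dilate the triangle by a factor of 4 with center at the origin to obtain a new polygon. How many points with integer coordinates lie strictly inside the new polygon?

405

By the shoelace formula, twice the signed area is |(2·(-8) − (-3)·5) + ((-3)·5 − (-2)·(-8)) + ((-2)·5 − 2·5)| = 52, so the area is 26.
Summing gcd(|Δx|,|Δy|) over the edges gives the boundary count: gcd(5,13) + gcd(1,13) + gcd(4,0) = 1+1+4 = 6.
Scaling by 4 multiplies the area by 4² = 16 (so the new area is 416) and multiplies the boundary lattice-point count by 4, giving 24.
By Pick's theorem, the interior count of the dilated polygon is 416 − 24/2 + 1 = 405.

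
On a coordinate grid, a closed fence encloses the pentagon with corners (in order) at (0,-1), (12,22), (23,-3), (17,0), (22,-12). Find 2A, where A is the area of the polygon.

The shoelace formula gives twice the area as |[0·22 − 12·(-1)] + [12·(-3) − 23·22] + [23·0 − 17·(-3)] + [17·(-12) − 22·0] + [22·(-1) − 0·(-12)]| = 705, so the area is 705/2.

705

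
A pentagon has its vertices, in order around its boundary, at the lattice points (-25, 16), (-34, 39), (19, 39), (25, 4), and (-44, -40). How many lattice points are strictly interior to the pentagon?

By the shoelace formula, twice the signed area is |[(-25)·39 − (-34)·16] + [(-34)·39 − 19·39] + [19·4 − 25·39] + [25·(-40) − (-44)·4] + [(-44)·16 − (-25)·(-40)]| = 5925, so the area is 5925/2.
Along each edge there are gcd(|Δx|,|Δy|)+1 lattice points, so counting each shared vertex once the boundary has gcd(9,23) + gcd(53,0) + gcd(6,35) + gcd(69,44) + gcd(19,56) = 1+53+1+1+1 = 57.
Pick's theorem gives I = A − B/2 + 1 = 5925/2 − 57/2 + 1 = 2935.

2935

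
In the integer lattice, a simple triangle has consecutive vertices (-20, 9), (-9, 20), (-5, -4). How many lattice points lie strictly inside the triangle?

By the shoelace formula, twice the signed area is |[(-20)·20 − (-9)·9] + [(-9)·(-4) − (-5)·20] + [(-5)·9 − (-20)·(-4)]| = 308, so the area is 154.
Along each edge there are gcd(|Δx|,|Δy|)+1 lattice points, so counting each shared vertex once the boundary has gcd(11,11) + gcd(4,24) + gcd(15,13) = 11+4+1 = 16.
Pick's theorem gives I = A − B/2 + 1 = 154 − 16/2 + 1 = 147.

147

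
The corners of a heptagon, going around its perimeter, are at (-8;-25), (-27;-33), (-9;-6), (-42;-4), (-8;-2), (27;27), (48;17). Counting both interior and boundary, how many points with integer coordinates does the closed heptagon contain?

1402

Using the shoelace formula, 2A = |[(-8)·(-33) − (-27)·(-25)] + [(-27)·(-6) − (-9)·(-33)] + [(-9)·(-4) − (-42)·(-6)] + [(-42)·(-2) − (-8)·(-4)] + [(-8)·27 − 27·(-2)] + [27·17 − 48·27] + [48·(-25) − (-8)·17]| = 2773, so the area is 1386.5.
The number of boundary lattice points is Σ gcd(|Δx|,|Δy|) = gcd(19,8) + gcd(18,27) + gcd(33,2) + gcd(34,2) + gcd(35,29) + gcd(21,10) + gcd(56,42) = 1+9+1+2+1+1+14 = 29.
Pick's theorem gives I = A − B/2 + 1 = 1386.5 − 29/2 + 1 = 1373, so the closed region contains I + B = 1373 + 29 = 1402 lattice points.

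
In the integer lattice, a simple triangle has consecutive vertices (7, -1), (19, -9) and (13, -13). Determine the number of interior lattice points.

The shoelace formula gives twice the area as |[7·(-9) − 19·(-1)] + [19·(-13) − 13·(-9)] + [13·(-1) − 7·(-13)]| = 96, so the area is 48.
Along each edge there are gcd(|Δx|,|Δy|)+1 lattice points, so counting each shared vertex once the boundary has gcd(12,8) + gcd(6,4) + gcd(6,12) = 4+2+6 = 12.
By Pick's theorem A = I + B/2 − 1, so I = 48 − 12/2 + 1 = 43.

43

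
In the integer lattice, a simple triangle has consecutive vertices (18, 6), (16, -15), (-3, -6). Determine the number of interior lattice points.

The shoelace formula gives twice the area as |[18·(-15) − 16·6] + [16·(-6) − (-3)·(-15)] + [(-3)·6 − 18·(-6)]| = 417, so the area is 208.5.
The number of boundary lattice points is Σ gcd(|Δx|,|Δy|) = gcd(2,21) + gcd(19,9) + gcd(21,12) = 1+1+3 = 5.
Pick's theorem gives I = A − B/2 + 1 = 208.5 − 5/2 + 1 = 207.

207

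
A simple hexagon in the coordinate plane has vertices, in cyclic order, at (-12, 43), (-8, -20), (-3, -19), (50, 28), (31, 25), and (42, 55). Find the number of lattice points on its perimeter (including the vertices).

11

Summing gcd(|Δx|,|Δy|) over the edges gives the boundary count: gcd(4,63) + gcd(5,1) + gcd(53,47) + gcd(19,3) + gcd(11,30) + gcd(54,12) = 1+1+1+1+1+6 = 11.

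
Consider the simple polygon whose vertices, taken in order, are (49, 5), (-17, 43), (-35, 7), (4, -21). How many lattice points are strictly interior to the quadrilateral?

The shoelace formula gives twice the area as |[49·43 − (-17)·5] + [(-17)·7 − (-35)·43] + [(-35)·(-21) − 4·7] + [4·5 − 49·(-21)]| = 5334, so the area is 2667.
Summing gcd(|Δx|,|Δy|) over the edges gives the boundary count: gcd(66,38) + gcd(18,36) + gcd(39,28) + gcd(45,26) = 2+18+1+1 = 22.
Pick's theorem gives I = A − B/2 + 1 = 2667 − 22/2 + 1 = 2657.

2657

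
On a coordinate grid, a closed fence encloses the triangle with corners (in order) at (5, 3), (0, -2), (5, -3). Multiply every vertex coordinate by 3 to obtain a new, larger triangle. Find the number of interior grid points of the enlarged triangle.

By the shoelace formula, twice the signed area is |[5·(-2) − 0·3] + [0·(-3) − 5·(-2)] + [5·3 − 5·(-3)]| = 30, so the area is 15.
Along each edge there are gcd(|Δx|,|Δy|)+1 lattice points, so counting each shared vertex once the boundary has gcd(5,5) + gcd(5,1) + gcd(0,6) = 5+1+6 = 12.
Scaling by 3 multiplies the area by 3² = 9 (so the new area is 135) and multiplies the boundary lattice-point count by 3, giving 36.
By Pick's theorem, the interior count of the dilated polygon is 135 − 36/2 + 1 = 118.

118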